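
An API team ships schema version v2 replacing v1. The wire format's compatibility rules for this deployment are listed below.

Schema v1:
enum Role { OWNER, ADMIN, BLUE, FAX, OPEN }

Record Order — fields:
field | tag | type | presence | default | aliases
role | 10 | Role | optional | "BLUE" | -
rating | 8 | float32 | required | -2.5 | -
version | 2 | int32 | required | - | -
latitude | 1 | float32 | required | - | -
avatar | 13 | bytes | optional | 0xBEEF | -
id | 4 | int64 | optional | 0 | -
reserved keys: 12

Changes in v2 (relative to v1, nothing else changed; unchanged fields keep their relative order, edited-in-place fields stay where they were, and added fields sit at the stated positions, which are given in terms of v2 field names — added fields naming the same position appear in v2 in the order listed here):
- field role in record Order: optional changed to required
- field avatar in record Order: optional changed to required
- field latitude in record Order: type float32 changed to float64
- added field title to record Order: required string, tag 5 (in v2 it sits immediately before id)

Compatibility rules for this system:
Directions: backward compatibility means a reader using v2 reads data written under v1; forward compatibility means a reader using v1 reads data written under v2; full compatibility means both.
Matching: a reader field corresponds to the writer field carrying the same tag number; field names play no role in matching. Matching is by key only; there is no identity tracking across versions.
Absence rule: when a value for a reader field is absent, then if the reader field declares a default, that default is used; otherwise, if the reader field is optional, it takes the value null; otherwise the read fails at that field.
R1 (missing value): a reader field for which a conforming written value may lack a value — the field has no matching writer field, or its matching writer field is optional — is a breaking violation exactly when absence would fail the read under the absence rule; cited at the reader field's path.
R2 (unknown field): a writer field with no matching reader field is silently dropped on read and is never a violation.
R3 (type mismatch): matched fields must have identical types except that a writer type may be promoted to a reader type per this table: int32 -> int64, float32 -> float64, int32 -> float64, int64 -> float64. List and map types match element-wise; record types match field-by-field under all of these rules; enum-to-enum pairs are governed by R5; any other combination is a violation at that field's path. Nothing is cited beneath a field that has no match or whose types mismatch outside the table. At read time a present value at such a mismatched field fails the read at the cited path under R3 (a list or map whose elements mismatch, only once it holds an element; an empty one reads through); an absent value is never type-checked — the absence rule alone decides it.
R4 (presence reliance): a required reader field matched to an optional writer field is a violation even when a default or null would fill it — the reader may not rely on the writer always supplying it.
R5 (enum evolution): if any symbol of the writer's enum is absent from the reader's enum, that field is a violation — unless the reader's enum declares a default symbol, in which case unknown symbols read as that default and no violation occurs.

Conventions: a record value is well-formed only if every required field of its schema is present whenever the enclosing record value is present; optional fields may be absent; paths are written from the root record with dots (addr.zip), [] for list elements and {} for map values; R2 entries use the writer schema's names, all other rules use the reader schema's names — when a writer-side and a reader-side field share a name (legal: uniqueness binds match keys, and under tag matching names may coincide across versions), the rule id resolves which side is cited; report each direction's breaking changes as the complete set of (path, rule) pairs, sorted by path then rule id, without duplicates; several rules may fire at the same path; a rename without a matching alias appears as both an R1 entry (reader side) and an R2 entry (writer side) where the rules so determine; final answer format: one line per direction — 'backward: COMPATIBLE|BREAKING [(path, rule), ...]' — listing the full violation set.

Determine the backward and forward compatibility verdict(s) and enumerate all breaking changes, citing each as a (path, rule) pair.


each type pair in Order: writer, then reader
backward pass over Order, reader schema v2, writer schema v1:
  role <- role (Role -> Role, writer optional)
  rating <- rating (float32 -> float32, writer required)
  version <- version (int32 -> int32, writer required)
  latitude <- latitude (float32 -> float64, writer required)
  avatar <- avatar (bytes -> bytes, writer optional)
  title: no writer-side match
  id <- id (int64 -> int64, writer optional)
  R4 fires at avatar
  R4 fires at role
  R1 fires at title
  => 3 violation(s): backward is BREAKING for Order
forward pass over Order, reader schema v1, writer schema v2:
  role <- role (Role -> Role, writer required)
  rating <- rating (float32 -> float32, writer required)
  version <- version (int32 -> int32, writer required)
  latitude <- latitude (float64 -> float32, writer required)
  avatar <- avatar (bytes -> bytes, writer required)
  id <- id (int64 -> int64, writer optional)
  writer field title has no reader counterpart
  R3 fires at latitude
  => 1 violation(s): forward is BREAKING for Order

backward: BREAKING [(avatar, R4), (role, R4), (title, R1)]; forward: BREAKING [(latitude, R3)]


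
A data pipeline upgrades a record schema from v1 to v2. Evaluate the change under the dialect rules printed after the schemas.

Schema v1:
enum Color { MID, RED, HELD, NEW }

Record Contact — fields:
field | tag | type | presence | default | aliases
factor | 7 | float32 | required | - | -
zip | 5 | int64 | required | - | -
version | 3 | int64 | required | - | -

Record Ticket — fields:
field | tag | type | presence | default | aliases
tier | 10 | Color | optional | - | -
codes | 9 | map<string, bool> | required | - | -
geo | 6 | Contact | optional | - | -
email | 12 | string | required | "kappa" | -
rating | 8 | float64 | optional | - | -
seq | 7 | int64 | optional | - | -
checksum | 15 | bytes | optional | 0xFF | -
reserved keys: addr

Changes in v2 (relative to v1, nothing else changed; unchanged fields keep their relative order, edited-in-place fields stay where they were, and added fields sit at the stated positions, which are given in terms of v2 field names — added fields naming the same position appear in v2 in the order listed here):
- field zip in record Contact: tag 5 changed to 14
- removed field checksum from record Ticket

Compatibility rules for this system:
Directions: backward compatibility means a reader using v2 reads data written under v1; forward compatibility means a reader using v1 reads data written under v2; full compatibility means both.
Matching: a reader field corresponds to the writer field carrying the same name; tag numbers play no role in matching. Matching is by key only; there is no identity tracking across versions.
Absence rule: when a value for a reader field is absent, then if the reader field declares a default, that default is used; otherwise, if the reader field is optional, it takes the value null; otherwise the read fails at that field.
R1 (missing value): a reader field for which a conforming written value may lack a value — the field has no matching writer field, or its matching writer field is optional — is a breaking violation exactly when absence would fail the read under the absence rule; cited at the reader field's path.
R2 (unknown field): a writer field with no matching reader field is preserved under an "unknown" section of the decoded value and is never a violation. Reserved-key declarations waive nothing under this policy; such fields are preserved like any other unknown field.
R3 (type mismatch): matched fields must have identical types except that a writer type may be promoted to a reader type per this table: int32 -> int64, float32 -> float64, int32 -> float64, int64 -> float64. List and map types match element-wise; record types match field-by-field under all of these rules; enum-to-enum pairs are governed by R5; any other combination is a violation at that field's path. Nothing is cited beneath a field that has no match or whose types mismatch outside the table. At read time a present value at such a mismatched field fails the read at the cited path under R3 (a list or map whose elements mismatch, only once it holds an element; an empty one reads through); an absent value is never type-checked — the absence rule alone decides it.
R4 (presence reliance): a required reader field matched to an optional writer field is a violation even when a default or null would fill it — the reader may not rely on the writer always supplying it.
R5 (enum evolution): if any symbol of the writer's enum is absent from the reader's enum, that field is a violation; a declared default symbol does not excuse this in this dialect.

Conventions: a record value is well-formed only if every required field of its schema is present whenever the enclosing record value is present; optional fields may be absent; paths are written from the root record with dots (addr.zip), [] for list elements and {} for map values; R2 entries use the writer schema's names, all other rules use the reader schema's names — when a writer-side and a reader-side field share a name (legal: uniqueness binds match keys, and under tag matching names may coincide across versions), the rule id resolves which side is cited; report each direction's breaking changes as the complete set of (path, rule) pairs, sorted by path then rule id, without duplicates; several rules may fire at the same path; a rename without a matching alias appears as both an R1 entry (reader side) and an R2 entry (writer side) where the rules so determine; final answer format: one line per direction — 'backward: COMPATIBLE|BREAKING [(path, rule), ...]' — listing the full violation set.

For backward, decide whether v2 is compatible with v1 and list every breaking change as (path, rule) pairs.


the writer's type comes first in each Ticket pair
backward analysis of Ticket with v2 as reader and v1 as writer:
  writer optional, Color -> Color: reader tier maps from writer tier
  writer required, map<string, bool> -> map<string, bool>: reader codes maps from writer codes
  writer optional, Contact -> Contact: reader geo maps from writer geo
  writer required, string -> string: reader email maps from writer email
  writer optional, float64 -> float64: reader rating maps from writer rating
  writer optional, int64 -> int64: reader seq maps from writer seq
  writer checksum: unknown to reader
  writer required, float32 -> float32: reader geo.factor maps from writer geo.factor
  writer required, int64 -> int64: reader geo.zip maps from writer geo.zip
  writer required, int64 -> int64: reader geo.version maps from writer geo.version
  => backward: COMPATIBLE
the other Ticket changes do not affect what is asked:
  field zip in record Contact: tag 5 changed to 14 -> fires no rule on Ticket, leaving the asked answer as it is
  removed field checksum from record Ticket -> fires no rule on Ticket, leaving the asked answer as it is

backward: COMPATIBLE []


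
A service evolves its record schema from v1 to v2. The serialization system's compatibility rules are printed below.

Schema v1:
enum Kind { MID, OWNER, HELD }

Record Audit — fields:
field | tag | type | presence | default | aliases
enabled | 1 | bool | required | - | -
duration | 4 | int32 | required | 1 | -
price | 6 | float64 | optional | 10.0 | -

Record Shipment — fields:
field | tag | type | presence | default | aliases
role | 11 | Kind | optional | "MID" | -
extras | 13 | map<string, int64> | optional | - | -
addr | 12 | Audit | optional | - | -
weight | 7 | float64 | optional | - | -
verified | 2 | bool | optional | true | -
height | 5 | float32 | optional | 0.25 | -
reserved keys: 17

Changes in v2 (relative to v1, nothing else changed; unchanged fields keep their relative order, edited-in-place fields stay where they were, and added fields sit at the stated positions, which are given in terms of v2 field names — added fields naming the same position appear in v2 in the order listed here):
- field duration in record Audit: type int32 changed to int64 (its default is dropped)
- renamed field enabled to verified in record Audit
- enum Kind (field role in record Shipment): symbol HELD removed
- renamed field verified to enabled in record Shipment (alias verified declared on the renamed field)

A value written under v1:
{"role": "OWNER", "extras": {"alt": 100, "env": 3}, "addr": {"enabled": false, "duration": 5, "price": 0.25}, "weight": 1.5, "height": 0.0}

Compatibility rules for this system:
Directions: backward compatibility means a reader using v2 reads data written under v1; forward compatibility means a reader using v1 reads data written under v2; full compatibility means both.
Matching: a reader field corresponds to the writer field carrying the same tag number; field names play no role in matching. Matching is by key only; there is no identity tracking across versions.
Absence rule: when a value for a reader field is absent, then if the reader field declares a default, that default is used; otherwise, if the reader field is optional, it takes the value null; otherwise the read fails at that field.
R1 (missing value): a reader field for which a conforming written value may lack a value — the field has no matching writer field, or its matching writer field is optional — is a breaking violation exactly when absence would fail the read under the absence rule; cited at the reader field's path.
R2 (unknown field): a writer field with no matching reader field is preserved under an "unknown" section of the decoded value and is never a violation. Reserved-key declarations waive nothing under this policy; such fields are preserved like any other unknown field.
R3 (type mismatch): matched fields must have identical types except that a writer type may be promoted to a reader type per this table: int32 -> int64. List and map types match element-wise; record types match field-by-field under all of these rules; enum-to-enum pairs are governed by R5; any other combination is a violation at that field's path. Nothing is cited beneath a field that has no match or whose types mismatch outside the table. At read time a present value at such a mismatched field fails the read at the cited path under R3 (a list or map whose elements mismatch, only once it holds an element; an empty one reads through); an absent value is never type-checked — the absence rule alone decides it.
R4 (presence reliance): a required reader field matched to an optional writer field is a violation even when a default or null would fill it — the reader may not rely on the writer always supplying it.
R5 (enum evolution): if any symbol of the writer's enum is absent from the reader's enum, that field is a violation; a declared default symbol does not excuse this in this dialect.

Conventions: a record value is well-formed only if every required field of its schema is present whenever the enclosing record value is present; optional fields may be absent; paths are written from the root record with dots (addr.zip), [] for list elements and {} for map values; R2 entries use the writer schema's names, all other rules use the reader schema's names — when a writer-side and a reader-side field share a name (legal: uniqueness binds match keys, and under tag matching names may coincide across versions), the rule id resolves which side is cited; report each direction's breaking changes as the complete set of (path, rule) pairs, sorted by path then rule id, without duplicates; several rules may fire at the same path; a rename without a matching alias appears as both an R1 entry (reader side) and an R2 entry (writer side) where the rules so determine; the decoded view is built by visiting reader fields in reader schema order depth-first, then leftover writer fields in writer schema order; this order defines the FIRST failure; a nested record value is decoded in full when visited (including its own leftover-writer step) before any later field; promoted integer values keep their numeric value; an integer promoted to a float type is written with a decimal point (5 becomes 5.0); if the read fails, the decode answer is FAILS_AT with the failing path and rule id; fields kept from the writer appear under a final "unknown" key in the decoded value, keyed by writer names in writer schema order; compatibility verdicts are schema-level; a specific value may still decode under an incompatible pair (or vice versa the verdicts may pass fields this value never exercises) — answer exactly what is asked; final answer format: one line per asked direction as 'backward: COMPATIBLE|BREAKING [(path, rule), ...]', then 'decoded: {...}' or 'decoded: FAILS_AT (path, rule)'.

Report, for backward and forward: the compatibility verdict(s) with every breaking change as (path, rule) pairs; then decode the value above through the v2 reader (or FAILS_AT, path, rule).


the writer's type comes first in each Shipment pair
backward on Shipment — v2 reading data written by v1:
  role: Kind -> Kind, writer optional; from role
  extras: map<string, int64> -> map<string, int64>, writer optional; from extras
  addr: Audit -> Audit, writer optional; from addr
  weight: float64 -> float64, writer optional; from weight
  enabled: bool -> bool, writer optional; from verified
  height: float32 -> float32, writer optional; from height
  addr.verified: bool -> bool, writer required; from addr.enabled
  addr.duration: int32 -> int64, writer required; from addr.duration
  addr.price: float64 -> float64, writer optional; from addr.price
  R5 fires at role
  backward on Shipment therefore BREAKING (1)
forward on Shipment — v1 reading data written by v2:
  role: Kind -> Kind, writer optional; from role
  extras: map<string, int64> -> map<string, int64>, writer optional; from extras
  addr: Audit -> Audit, writer optional; from addr
  weight: float64 -> float64, writer optional; from weight
  verified: bool -> bool, writer optional; from enabled
  height: float32 -> float32, writer optional; from height
  addr.enabled: bool -> bool, writer required; from addr.verified
  addr.duration: int64 -> int32, writer required; from addr.duration
  addr.price: float64 -> float64, writer optional; from addr.price
  R3 fires at addr.duration
  forward on Shipment therefore BREAKING (1)
decode (reader v2):
  role := "OWNER"
  extras := {"alt": 100, "env": 3}
  addr.verified := false (from writer enabled)
  addr.duration := 5 (int32 -> int64)
  addr.price := 0.25
  weight := 1.5
  enabled := true (no value, default fills)
  height := 0.0
  => decoded: {"role": "OWNER", "extras": {"alt": 100, "env": 3}, "addr": {"verified": false, "duration": 5, "price": 0.25}, "weight": 1.5, "enabled": true, "height": 0.0}

backward: BREAKING [(role, R5)]; forward: BREAKING [(addr.duration, R3)]; decoded: {"role": "OWNER", "extras": {"alt": 100, "env": 3}, "addr": {"verified": false, "duration": 5, "price": 0.25}, "weight": 1.5, "enabled": true, "height": 0.0}


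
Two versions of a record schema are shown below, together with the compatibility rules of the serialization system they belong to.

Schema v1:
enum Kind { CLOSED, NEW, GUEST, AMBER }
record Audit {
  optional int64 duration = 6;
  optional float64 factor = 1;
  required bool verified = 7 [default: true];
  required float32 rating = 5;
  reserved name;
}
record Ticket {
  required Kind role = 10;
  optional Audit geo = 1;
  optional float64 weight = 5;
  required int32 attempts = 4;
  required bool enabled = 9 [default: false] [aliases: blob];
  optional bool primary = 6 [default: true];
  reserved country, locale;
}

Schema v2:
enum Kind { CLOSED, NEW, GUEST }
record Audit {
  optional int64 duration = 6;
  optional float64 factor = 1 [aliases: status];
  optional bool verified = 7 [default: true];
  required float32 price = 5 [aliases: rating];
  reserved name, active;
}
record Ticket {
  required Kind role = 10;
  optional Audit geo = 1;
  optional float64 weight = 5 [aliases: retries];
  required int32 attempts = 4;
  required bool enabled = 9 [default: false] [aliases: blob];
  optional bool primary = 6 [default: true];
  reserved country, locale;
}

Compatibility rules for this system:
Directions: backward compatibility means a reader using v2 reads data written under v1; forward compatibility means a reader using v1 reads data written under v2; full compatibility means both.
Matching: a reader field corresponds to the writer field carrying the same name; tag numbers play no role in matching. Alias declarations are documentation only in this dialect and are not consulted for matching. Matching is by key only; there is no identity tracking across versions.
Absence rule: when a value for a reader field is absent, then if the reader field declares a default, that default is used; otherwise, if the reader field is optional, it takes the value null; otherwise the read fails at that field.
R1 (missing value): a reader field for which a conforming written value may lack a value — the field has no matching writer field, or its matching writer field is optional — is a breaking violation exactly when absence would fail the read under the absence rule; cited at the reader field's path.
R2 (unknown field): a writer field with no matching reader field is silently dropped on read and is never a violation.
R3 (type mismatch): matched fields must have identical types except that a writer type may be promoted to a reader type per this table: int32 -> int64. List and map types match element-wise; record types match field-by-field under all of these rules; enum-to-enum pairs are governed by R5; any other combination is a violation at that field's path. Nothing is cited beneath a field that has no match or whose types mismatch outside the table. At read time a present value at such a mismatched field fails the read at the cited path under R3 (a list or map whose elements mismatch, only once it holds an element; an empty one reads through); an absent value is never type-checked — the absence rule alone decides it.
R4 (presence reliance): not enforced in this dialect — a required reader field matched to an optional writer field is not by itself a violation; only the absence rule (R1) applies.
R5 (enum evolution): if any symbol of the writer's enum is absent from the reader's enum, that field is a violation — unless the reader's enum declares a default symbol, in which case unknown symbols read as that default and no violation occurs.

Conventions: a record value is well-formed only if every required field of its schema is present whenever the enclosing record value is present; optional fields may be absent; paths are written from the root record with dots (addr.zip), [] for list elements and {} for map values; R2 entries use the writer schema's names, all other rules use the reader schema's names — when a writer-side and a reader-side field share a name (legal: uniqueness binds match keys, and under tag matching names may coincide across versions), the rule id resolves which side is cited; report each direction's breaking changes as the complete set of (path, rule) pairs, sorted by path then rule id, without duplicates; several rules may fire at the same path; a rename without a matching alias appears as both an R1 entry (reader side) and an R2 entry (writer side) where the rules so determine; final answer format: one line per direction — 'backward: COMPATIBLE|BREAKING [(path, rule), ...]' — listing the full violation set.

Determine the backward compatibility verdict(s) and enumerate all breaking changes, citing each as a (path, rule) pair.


backward: BREAKING [(geo.price, R1), (role, R5)]

the writer's type comes first in each Ticket pair
backward for Ticket (reader v2, writer v1):
  role <- role (Kind -> Kind, writer required)
  geo <- geo (Audit -> Audit, writer optional)
  weight <- weight (float64 -> float64, writer optional)
  attempts <- attempts (int32 -> int32, writer required)
  enabled <- enabled (bool -> bool, writer required)
  primary <- primary (bool -> bool, writer optional)
  geo.duration <- geo.duration (int64 -> int64, writer optional)
  geo.factor <- geo.factor (float64 -> float64, writer optional)
  geo.verified <- geo.verified (bool -> bool, writer required)
  geo.price: no writer match
  writer field geo.rating has no reader counterpart
  rule R1 violated at geo.price
  rule R5 violated at role
  => backward verdict for Ticket: BREAKING, 2 violation(s)
ruling out the remaining Ticket differences:
  field verified in record Audit: required changed to optional -> triggers nothing under Ticket's printed rules — same verdict


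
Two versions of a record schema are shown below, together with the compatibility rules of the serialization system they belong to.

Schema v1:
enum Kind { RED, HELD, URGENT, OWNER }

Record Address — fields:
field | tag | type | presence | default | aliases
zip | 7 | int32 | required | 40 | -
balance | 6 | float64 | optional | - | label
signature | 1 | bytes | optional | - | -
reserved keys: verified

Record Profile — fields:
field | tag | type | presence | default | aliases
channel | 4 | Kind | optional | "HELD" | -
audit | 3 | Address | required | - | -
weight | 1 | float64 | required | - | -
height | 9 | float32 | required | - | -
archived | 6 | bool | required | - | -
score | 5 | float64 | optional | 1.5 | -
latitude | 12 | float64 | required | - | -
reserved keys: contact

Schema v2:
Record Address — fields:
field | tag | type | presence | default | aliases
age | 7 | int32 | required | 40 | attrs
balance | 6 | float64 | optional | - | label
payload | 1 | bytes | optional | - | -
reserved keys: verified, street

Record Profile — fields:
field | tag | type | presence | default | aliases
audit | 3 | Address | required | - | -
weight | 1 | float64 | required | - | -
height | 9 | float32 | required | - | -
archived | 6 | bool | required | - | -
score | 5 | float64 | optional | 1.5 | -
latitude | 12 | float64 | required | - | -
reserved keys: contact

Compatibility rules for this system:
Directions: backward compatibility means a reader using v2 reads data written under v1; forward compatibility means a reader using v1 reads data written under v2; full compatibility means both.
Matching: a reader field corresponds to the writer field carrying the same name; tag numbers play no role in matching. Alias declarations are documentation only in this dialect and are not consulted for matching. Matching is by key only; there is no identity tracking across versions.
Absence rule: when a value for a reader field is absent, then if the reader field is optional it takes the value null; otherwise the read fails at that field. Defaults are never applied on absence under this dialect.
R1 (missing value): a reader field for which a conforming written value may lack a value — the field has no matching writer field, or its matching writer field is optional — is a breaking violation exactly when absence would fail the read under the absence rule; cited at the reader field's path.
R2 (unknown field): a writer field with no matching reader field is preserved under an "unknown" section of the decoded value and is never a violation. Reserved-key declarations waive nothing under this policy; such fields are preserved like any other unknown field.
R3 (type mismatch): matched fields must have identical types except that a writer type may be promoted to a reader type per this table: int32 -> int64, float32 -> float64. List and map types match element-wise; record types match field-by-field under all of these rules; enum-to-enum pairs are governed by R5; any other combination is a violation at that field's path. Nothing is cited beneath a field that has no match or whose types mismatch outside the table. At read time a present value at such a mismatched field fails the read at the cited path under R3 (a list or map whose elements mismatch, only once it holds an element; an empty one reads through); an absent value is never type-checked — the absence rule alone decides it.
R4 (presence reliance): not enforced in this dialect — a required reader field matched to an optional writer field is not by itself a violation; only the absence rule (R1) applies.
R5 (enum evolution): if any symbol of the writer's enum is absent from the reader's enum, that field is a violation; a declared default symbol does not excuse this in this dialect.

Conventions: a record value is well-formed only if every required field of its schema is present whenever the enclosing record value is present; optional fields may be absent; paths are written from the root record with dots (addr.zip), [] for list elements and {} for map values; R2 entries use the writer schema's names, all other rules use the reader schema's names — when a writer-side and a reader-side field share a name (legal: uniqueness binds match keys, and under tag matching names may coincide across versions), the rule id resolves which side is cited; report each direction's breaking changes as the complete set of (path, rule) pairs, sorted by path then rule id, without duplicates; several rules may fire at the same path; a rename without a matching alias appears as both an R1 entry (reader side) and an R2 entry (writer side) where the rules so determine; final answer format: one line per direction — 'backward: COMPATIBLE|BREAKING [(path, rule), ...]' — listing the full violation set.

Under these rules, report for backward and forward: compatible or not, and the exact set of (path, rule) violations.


arrows below run writer -> reader for Profile
backward for Profile (reader v2, writer v1):
  audit <- audit (Address -> Address, writer required)
  weight <- weight (float64 -> float64, writer required)
  height <- height (float32 -> float32, writer required)
  archived <- archived (bool -> bool, writer required)
  score <- score (float64 -> float64, writer optional)
  latitude <- latitude (float64 -> float64, writer required)
  writer channel: unknown to reader
  audit.age has no writer counterpart
  audit.balance <- audit.balance (float64 -> float64, writer optional)
  audit.payload has no writer counterpart
  writer audit.zip: unknown to reader
  writer audit.signature: unknown to reader
  R1 fires at audit.age
  => 1 violation(s): backward is BREAKING for Profile
forward for Profile (reader v1, writer v2):
  channel has no writer counterpart
  audit <- audit (Address -> Address, writer required)
  weight <- weight (float64 -> float64, writer required)
  height <- height (float32 -> float32, writer required)
  archived <- archived (bool -> bool, writer required)
  score <- score (float64 -> float64, writer optional)
  latitude <- latitude (float64 -> float64, writer required)
  audit.zip has no writer counterpart
  audit.balance <- audit.balance (float64 -> float64, writer optional)
  audit.signature has no writer counterpart
  writer audit.age: unknown to reader
  writer audit.payload: unknown to reader
  R1 fires at audit.zip
  => 1 violation(s): forward is BREAKING for Profile

backward: BREAKING [(audit.age, R1)]; forward: BREAKING [(audit.zip, R1)]


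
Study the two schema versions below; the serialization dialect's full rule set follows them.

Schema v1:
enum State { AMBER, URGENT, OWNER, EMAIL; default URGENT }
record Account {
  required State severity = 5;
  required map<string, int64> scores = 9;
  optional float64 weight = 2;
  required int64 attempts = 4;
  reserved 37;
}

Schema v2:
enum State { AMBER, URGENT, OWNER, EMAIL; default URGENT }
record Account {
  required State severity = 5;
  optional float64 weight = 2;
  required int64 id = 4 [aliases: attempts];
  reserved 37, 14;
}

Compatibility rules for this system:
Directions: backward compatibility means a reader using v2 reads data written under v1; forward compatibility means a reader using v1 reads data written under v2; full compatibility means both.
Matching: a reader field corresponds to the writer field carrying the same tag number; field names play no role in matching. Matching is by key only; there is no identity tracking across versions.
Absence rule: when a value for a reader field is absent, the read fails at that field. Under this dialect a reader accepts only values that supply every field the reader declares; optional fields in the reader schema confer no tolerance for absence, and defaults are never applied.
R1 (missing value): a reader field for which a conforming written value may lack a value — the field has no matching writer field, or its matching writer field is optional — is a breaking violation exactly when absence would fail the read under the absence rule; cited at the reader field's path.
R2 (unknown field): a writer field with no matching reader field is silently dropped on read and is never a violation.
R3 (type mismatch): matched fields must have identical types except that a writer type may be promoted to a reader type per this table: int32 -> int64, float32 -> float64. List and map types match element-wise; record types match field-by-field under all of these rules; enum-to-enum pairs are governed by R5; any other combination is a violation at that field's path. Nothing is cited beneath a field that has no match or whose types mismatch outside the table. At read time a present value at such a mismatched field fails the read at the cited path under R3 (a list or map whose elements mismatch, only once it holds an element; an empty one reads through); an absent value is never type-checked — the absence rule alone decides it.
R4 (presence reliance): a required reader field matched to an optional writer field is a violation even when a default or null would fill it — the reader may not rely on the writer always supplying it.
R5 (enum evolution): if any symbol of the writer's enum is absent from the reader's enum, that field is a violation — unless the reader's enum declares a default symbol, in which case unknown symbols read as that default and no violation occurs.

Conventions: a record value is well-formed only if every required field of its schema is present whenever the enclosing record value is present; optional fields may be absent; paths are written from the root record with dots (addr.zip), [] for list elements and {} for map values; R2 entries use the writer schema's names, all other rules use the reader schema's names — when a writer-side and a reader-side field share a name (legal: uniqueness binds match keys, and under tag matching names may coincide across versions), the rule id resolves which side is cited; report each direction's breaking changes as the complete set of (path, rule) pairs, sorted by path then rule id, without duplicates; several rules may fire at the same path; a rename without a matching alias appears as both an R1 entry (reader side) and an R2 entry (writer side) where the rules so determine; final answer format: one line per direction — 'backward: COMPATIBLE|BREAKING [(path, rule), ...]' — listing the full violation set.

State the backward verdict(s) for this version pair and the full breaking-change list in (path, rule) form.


the writer's type comes first in each Account pair
backward analysis of Account with v2 as reader and v1 as writer:
  severity: State -> State, writer required; from severity
  weight: float64 -> float64, writer optional; from weight
  id: int64 -> int64, writer required; from attempts
  leftover writer field: scores
  violation R1 at weight
  => 1 violation(s): backward is BREAKING for Account
checking off the Account differences that do not matter here:
  renamed field attempts to id in record Account (alias attempts declared on the renamed field) -> fires no rule on Account, leaving the asked answer as it is
  removed field scores from record Account -> matters only for Account's forward compatibility — outside the asked direction

backward: BREAKING [(weight, R1)]


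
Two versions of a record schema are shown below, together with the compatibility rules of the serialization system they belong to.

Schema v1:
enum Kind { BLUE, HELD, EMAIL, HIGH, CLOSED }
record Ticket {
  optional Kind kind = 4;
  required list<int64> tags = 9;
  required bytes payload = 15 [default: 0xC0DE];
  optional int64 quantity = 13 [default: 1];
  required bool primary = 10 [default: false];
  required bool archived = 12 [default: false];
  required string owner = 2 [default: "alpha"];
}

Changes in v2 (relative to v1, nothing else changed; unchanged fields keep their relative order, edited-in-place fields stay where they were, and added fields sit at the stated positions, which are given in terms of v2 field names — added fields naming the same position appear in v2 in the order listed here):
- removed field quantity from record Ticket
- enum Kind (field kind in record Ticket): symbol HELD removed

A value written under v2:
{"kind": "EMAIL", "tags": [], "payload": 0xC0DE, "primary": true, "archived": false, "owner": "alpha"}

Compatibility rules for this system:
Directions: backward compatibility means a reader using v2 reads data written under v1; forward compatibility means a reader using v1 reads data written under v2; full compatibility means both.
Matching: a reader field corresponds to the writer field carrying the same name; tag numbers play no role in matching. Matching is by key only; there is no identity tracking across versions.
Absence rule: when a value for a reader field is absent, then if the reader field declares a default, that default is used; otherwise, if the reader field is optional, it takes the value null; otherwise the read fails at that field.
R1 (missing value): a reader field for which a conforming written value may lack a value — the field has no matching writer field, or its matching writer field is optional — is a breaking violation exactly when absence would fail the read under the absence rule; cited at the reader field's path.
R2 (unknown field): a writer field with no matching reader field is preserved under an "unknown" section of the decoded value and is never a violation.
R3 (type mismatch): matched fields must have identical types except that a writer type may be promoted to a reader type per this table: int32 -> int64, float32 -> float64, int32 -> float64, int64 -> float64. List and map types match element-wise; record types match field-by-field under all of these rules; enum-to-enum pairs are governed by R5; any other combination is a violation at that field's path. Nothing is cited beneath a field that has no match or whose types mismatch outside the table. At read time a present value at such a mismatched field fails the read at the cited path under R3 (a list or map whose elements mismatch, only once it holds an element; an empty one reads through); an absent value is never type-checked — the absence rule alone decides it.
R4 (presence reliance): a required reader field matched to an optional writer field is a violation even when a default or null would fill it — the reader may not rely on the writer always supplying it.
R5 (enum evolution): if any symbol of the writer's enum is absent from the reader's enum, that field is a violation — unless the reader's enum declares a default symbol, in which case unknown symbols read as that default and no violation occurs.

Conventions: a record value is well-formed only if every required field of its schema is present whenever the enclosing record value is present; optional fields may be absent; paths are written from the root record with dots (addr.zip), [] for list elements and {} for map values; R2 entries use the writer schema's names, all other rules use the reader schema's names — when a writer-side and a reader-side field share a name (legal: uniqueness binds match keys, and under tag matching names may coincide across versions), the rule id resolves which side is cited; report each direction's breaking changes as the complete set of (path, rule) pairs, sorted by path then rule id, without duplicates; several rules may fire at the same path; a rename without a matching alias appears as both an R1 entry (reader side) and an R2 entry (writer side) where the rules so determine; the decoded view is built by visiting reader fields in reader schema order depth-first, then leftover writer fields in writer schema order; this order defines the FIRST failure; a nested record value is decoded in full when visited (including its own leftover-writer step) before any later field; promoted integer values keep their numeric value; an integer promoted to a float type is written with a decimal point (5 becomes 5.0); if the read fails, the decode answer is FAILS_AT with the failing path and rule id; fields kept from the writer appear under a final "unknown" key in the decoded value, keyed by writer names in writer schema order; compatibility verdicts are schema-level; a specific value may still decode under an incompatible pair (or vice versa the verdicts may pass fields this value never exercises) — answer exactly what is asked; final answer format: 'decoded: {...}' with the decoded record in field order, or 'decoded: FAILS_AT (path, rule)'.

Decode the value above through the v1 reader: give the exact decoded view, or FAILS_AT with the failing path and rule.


the writer's type comes first in each Ticket pair
decoding the Ticket value with the v1 reader:
  kind := "EMAIL"
  tags := []
  payload := 0xC0DE
  quantity := 1 (no value, default fills)
  primary := true
  archived := false
  owner := "alpha"
  => decoded: {"kind": "EMAIL", "tags": [], "payload": 0xC0DE, "quantity": 1, "primary": true, "archived": false, "owner": "alpha"}
checking off the Ticket differences that do not matter here:
  removed field quantity from record Ticket -> inert under this dialect — no rule fires on Ticket and the result does not move
  enum Kind (field kind in record Ticket): symbol HELD removed -> affects the rule determinations only; this particular Ticket value decodes identically

decoded: {"kind": "EMAIL", "tags": [], "payload": 0xC0DE, "quantity": 1, "primary": true, "archived": false, "owner": "alpha"}
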